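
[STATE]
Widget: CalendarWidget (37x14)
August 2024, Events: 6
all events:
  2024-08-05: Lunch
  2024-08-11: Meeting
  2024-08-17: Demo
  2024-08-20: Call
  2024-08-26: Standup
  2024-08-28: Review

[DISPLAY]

             August 2024             
Mo Tu We Th Fr Sa Su                 
          1  2  3  4                 
 5*  6  7  8  9 10 11*               
12 13 14 15 16 17* 18                
19 20* 21 22 23 24 25                
26* 27 28* 29 30 31                  
                                     
                                     
                                     
                                     
                                     
                                     
                                     


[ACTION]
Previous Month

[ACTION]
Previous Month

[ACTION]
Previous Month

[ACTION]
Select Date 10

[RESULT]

               May 2024              
Mo Tu We Th Fr Sa Su                 
       1  2  3  4  5                 
 6  7  8  9 [10] 11 12               
13 14 15 16 17 18 19                 
20 21 22 23 24 25 26                 
27 28 29 30 31                       
                                     
                                     
                                     
                                     
                                     
                                     
                                     


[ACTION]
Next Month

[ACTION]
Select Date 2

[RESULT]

              June 2024              
Mo Tu We Th Fr Sa Su                 
                1 [ 2]               
 3  4  5  6  7  8  9                 
10 11 12 13 14 15 16                 
17 18 19 20 21 22 23                 
24 25 26 27 28 29 30                 
                                     
                                     
                                     
                                     
                                     
                                     
                                     


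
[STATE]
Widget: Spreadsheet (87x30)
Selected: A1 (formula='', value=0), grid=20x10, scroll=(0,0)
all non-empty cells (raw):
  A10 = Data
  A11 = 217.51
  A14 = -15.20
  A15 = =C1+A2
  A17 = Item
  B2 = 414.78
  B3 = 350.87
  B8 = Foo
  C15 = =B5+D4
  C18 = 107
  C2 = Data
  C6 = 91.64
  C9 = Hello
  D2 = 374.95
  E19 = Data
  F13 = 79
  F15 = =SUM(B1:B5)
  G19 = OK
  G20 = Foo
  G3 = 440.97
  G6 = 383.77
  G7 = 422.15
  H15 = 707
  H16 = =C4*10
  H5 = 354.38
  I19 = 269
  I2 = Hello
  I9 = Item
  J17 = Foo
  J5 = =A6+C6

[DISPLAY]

A1:                                                                                    
       A       B       C       D       E       F       G       H       I       J       
---------------------------------------------------------------------------------------
  1      [0]       0       0       0       0       0       0       0       0       0   
  2        0  414.78Data      374.95       0       0       0       0Hello          0   
  3        0  350.87       0       0       0       0  440.97       0       0       0   
  4        0       0       0       0       0       0       0       0       0       0   
  5        0       0       0       0       0       0       0  354.38       0   91.64   
  6        0       0   91.64       0       0       0  383.77       0       0       0   
  7        0       0       0       0       0       0  422.15       0       0       0   
  8        0Foo            0       0       0       0       0       0       0       0   
  9        0       0Hello          0       0       0       0       0Item           0   
 10 Data           0       0       0       0       0       0       0       0       0   
 11   217.51       0       0       0       0       0       0       0       0       0   
 12        0       0       0       0       0       0       0       0       0       0   
 13        0       0       0       0       0      79       0       0       0       0   
 14   -15.20       0       0       0       0       0       0       0       0       0   
 15        0       0       0       0       0  765.65       0     707       0       0   
 16        0       0       0       0       0       0       0       0       0       0   
 17 Item           0       0       0       0       0       0       0       0Foo        
 18        0       0     107       0       0       0       0       0       0       0   
 19        0       0       0       0Data           0OK             0     269       0   
 20        0       0       0       0       0       0Foo            0       0       0   
                                                                                       
                                                                                       
                                                                                       
                                                                                       
                                                                                       
                                                                                       
                                                                                       


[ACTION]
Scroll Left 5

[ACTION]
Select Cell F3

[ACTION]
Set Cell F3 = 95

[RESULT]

F3: 95                                                                                 
       A       B       C       D       E       F       G       H       I       J       
---------------------------------------------------------------------------------------
  1        0       0       0       0       0       0       0       0       0       0   
  2        0  414.78Data      374.95       0       0       0       0Hello          0   
  3        0  350.87       0       0       0    [95]  440.97       0       0       0   
  4        0       0       0       0       0       0       0       0       0       0   
  5        0       0       0       0       0       0       0  354.38       0   91.64   
  6        0       0   91.64       0       0       0  383.77       0       0       0   
  7        0       0       0       0       0       0  422.15       0       0       0   
  8        0Foo            0       0       0       0       0       0       0       0   
  9        0       0Hello          0       0       0       0       0Item           0   
 10 Data           0       0       0       0       0       0       0       0       0   
 11   217.51       0       0       0       0       0       0       0       0       0   
 12        0       0       0       0       0       0       0       0       0       0   
 13        0       0       0       0       0      79       0       0       0       0   
 14   -15.20       0       0       0       0       0       0       0       0       0   
 15        0       0       0       0       0  765.65       0     707       0       0   
 16        0       0       0       0       0       0       0       0       0       0   
 17 Item           0       0       0       0       0       0       0       0Foo        
 18        0       0     107       0       0       0       0       0       0       0   
 19        0       0       0       0Data           0OK             0     269       0   
 20        0       0       0       0       0       0Foo            0       0       0   
                                                                                       
                                                                                       
                                                                                       
                                                                                       
                                                                                       
                                                                                       
                                                                                       


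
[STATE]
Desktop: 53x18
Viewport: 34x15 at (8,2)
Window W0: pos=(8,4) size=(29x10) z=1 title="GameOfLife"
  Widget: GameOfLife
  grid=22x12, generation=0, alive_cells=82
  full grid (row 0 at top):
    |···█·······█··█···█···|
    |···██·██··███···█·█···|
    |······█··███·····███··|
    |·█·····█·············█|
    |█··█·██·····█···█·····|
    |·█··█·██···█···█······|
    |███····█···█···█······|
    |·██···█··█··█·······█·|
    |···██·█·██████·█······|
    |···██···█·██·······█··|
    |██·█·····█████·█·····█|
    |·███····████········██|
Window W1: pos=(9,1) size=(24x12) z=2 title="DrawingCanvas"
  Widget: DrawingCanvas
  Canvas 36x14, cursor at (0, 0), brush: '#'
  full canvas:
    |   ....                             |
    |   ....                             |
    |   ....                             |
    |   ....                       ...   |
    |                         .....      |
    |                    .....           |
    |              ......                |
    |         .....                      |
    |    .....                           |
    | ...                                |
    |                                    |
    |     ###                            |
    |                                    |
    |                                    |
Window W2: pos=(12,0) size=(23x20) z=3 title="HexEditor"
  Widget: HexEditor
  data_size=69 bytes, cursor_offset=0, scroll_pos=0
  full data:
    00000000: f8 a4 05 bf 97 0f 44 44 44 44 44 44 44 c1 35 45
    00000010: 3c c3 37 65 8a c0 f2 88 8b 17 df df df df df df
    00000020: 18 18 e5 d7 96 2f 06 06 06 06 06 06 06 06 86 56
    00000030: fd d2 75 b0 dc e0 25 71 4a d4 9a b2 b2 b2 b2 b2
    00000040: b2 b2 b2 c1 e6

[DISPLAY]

 ┃ D┠─────────────────────┨       
 ┠──┃00000000  F8 a4 05 bf┃       
┏┃+ ┃00000010  3c c3 37 65┃━┓     
┃┃  ┃00000020  18 18 e5 d7┃ ┃     
┠┃  ┃00000030  fd d2 75 b0┃─┨     
┃┃  ┃00000040  b2 b2 b2 c1┃ ┃     
┃┃  ┃                     ┃ ┃     
┃┃  ┃                     ┃ ┃     
┃┃  ┃                     ┃ ┃     
┃┃  ┃                     ┃ ┃     
┃┗━━┃                     ┃ ┃     
┗━━━┃                     ┃━┛     
    ┃                     ┃       
    ┃                     ┃       
    ┃                     ┃       


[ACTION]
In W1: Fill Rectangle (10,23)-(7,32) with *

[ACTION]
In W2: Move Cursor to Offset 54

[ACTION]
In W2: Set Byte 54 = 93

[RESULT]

 ┃ D┠─────────────────────┨       
 ┠──┃00000000  f8 a4 05 bf┃       
┏┃+ ┃00000010  3c c3 37 65┃━┓     
┃┃  ┃00000020  18 18 e5 d7┃ ┃     
┠┃  ┃00000030  fd d2 75 b0┃─┨     
┃┃  ┃00000040  b2 b2 b2 c1┃ ┃     
┃┃  ┃                     ┃ ┃     
┃┃  ┃                     ┃ ┃     
┃┃  ┃                     ┃ ┃     
┃┃  ┃                     ┃ ┃     
┃┗━━┃                     ┃ ┃     
┗━━━┃                     ┃━┛     
    ┃                     ┃       
    ┃                     ┃       
    ┃                     ┃       


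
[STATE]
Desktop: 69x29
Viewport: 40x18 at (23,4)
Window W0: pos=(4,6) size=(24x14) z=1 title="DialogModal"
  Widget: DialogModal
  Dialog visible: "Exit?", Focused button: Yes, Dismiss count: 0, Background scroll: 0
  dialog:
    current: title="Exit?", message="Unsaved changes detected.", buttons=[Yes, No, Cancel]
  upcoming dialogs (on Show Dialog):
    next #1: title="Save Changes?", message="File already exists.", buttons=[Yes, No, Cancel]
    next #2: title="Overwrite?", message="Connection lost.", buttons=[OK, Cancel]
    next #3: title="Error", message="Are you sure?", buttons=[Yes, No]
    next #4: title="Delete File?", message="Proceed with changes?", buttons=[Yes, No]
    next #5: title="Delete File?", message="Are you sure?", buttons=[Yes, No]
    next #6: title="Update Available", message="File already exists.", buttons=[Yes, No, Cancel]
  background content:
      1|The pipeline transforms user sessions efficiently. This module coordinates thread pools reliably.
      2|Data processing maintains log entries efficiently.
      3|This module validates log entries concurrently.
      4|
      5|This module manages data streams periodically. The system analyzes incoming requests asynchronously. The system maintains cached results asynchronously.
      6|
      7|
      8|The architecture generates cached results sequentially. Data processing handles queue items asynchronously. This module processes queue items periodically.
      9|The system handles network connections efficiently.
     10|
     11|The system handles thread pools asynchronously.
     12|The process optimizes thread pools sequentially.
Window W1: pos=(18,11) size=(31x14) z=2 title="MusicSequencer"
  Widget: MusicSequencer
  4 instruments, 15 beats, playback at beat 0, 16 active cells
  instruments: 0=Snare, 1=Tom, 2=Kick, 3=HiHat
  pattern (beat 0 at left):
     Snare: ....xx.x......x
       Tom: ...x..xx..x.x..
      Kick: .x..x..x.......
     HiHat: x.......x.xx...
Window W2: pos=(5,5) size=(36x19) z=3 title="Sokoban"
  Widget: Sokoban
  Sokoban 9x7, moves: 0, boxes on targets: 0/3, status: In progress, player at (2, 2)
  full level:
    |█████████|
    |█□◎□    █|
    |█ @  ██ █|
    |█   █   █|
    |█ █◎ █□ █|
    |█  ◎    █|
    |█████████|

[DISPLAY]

                                        
━━━━━━━━━━━━━━━━━┓                      
                 ┃                      
─────────────────┨                      
                 ┃                      
                 ┃                      
                 ┃                      
                 ┃━━━━━━━┓              
                 ┃       ┃              
                 ┃───────┨              
                 ┃       ┃              
                 ┃       ┃              
                 ┃       ┃              
                 ┃       ┃              
                 ┃       ┃              
                 ┃       ┃              
                 ┃       ┃              
                 ┃       ┃              


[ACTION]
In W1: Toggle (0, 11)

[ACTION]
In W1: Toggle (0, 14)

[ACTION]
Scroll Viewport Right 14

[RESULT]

                                        
━━━━━━━━━━━┓                            
           ┃                            
───────────┨                            
           ┃                            
           ┃                            
           ┃                            
           ┃━━━━━━━┓                    
           ┃       ┃                    
           ┃───────┨                    
           ┃       ┃                    
           ┃       ┃                    
           ┃       ┃                    
           ┃       ┃                    
           ┃       ┃                    
           ┃       ┃                    
           ┃       ┃                    
           ┃       ┃                    


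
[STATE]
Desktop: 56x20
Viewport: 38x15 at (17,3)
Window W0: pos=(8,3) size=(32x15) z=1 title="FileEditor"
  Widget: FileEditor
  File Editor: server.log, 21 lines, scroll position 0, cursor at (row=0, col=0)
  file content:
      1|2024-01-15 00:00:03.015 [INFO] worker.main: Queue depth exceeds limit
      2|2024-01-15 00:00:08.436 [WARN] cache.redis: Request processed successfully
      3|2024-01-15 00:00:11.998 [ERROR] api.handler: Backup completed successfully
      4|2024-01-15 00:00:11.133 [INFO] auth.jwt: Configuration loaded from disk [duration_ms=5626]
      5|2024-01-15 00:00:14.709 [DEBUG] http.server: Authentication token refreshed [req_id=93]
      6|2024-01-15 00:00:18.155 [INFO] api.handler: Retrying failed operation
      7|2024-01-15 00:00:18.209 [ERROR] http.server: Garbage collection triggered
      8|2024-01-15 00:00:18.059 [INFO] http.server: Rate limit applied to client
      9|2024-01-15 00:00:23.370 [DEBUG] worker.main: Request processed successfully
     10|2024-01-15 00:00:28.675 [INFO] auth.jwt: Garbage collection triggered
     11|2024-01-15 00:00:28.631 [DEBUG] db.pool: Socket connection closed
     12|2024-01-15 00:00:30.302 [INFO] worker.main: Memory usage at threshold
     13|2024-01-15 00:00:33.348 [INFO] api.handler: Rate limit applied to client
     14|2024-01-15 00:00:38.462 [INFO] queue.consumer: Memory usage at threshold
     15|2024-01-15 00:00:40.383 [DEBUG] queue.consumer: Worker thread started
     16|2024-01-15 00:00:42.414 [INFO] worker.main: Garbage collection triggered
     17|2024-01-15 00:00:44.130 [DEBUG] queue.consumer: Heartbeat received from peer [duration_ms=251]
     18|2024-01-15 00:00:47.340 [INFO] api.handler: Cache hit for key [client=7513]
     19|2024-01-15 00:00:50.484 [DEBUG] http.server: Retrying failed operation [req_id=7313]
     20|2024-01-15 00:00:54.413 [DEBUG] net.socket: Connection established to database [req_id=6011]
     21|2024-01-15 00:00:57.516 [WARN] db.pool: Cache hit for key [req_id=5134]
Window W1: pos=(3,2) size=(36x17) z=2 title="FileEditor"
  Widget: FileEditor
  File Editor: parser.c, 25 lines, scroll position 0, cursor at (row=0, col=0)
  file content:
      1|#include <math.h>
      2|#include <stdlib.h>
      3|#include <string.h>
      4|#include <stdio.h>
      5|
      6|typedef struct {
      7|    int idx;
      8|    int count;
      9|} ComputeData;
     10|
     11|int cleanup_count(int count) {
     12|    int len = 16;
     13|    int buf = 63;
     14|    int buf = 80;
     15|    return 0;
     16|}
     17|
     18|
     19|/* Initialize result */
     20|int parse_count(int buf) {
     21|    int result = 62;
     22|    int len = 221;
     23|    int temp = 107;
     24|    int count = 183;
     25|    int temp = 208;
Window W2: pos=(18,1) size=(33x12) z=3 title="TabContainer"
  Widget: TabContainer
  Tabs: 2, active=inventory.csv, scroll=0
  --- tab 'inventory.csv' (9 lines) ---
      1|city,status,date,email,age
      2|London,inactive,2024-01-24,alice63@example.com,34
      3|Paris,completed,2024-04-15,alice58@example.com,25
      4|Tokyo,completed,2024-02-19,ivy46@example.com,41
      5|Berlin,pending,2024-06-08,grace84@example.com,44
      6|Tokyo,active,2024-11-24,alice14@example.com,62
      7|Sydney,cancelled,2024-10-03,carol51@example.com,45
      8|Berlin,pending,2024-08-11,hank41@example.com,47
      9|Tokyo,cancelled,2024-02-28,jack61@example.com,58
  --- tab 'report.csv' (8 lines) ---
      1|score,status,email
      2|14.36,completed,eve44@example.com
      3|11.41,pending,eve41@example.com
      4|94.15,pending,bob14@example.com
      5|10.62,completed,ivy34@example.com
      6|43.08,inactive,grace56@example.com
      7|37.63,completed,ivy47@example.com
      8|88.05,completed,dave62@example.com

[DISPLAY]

 ┠───────────────────────────────┨    
─┃[inventory.csv]│ report.csv    ┃    
h┃───────────────────────────────┃    
l┃city,status,date,email,age     ┃    
i┃London,inactive,2024-01-24,alic┃    
i┃Paris,completed,2024-04-15,alic┃    
 ┃Tokyo,completed,2024-02-19,ivy4┃    
t┃Berlin,pending,2024-06-08,grace┃    
 ┃Tokyo,active,2024-11-24,alice14┃    
;┗━━━━━━━━━━━━━━━━━━━━━━━━━━━━━━━┛    
;                   ░┃┃               
                    ░┃┃               
ount(int count) {   ░┃┃               
 16;                ░┃┃               
 63;                ▼┃┛               


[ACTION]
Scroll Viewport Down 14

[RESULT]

h┃───────────────────────────────┃    
l┃city,status,date,email,age     ┃    
i┃London,inactive,2024-01-24,alic┃    
i┃Paris,completed,2024-04-15,alic┃    
 ┃Tokyo,completed,2024-02-19,ivy4┃    
t┃Berlin,pending,2024-06-08,grace┃    
 ┃Tokyo,active,2024-11-24,alice14┃    
;┗━━━━━━━━━━━━━━━━━━━━━━━━━━━━━━━┛    
;                   ░┃┃               
                    ░┃┃               
ount(int count) {   ░┃┃               
 16;                ░┃┃               
 63;                ▼┃┛               
━━━━━━━━━━━━━━━━━━━━━┛                
                                      


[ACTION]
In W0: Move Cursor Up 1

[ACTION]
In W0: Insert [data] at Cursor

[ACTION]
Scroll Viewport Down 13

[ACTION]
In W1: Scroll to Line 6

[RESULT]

t┃───────────────────────────────┃    
 ┃city,status,date,email,age     ┃    
;┃London,inactive,2024-01-24,alic┃    
;┃Paris,completed,2024-04-15,alic┃    
 ┃Tokyo,completed,2024-02-19,ivy4┃    
o┃Berlin,pending,2024-06-08,grace┃    
 ┃Tokyo,active,2024-11-24,alice14┃    
 ┗━━━━━━━━━━━━━━━━━━━━━━━━━━━━━━━┛    
 80;                ░┃┃               
                    ░┃┃               
                    ░┃┃               
                    ░┃┃               
                    ▼┃┛               
━━━━━━━━━━━━━━━━━━━━━┛                
                                      


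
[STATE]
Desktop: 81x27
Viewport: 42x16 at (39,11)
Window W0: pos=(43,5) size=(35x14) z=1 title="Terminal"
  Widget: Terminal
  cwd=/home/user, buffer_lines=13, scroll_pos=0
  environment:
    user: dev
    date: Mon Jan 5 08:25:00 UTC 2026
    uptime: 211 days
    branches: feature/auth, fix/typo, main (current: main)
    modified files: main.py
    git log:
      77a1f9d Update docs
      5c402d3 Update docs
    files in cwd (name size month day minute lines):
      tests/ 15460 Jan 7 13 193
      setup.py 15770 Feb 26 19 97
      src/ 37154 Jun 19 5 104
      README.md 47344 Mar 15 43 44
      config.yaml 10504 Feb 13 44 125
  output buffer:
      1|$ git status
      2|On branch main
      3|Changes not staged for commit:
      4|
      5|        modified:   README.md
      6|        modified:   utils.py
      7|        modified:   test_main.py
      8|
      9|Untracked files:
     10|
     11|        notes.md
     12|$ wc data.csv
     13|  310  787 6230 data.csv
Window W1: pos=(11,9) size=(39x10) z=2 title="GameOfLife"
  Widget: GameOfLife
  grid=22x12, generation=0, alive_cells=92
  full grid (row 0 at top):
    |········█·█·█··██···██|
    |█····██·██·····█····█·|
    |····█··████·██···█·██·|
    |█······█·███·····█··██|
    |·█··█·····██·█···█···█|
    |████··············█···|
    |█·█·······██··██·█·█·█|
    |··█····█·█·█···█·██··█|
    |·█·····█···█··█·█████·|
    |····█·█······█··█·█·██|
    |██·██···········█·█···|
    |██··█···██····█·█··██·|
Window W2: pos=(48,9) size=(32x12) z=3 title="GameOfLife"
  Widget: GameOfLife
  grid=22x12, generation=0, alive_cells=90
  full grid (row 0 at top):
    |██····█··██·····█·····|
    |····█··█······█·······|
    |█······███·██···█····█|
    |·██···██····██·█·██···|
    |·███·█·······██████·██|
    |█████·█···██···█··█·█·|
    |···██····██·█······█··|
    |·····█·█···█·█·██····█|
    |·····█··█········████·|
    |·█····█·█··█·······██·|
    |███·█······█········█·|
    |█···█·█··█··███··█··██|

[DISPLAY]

─────────┠──────────────────────────────┨ 
         ┃Gen: 0                        ┃ 
         ┃█······███·██···█····█        ┃ 
         ┃·██···██····██·█·██···        ┃ 
         ┃·███·█·······██████·██        ┃ 
         ┃█████·█···██···█··█·█·        ┃ 
         ┃···██····██·█······█··        ┃ 
━━━━━━━━━┃·····█·█···█·█·██····█        ┃ 
         ┃·····█··█········████·        ┃ 
         ┗━━━━━━━━━━━━━━━━━━━━━━━━━━━━━━┛ 
                                          
                                          
                                          
                                          
                                          
                                          


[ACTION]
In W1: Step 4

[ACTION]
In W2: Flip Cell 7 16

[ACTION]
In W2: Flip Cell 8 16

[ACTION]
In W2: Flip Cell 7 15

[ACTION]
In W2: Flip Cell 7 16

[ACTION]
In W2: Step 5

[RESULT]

─────────┠──────────────────────────────┨ 
         ┃Gen: 5                        ┃ 
         ┃█·█····█··██········█·        ┃ 
         ┃·█····················        ┃ 
         ┃······██··█···█···█·█·        ┃ 
         ┃·············███·█··██        ┃ 
         ┃···········█·····██···        ┃ 
━━━━━━━━━┃·················█·█··        ┃ 
         ┃·██·····█·········██··        ┃ 
         ┗━━━━━━━━━━━━━━━━━━━━━━━━━━━━━━┛ 
                                          
                                          
                                          
                                          
                                          
                                          


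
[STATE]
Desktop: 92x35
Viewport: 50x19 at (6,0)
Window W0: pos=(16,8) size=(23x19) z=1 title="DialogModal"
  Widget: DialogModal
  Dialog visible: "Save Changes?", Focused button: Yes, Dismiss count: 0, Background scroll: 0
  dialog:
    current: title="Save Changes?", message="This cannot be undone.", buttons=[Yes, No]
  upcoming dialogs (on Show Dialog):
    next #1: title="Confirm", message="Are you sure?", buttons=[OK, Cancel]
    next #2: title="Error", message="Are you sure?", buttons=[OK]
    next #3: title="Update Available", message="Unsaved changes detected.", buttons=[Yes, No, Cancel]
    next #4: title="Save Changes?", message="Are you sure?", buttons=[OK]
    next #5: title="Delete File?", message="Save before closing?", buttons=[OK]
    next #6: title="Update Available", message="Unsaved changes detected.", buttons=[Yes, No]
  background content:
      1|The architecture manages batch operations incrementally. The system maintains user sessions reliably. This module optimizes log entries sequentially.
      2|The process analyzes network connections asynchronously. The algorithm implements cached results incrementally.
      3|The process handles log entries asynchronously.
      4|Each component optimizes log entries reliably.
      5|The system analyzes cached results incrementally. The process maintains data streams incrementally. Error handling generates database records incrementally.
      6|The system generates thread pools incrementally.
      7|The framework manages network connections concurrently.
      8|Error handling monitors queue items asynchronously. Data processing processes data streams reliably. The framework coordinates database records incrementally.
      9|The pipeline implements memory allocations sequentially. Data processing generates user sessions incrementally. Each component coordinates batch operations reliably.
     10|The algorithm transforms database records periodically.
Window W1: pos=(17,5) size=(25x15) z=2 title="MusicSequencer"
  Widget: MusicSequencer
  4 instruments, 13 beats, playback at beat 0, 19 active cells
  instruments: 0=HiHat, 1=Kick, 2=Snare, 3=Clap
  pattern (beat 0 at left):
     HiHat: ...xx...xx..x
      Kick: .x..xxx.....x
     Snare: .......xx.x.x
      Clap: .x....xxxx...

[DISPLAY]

                                                  
                                                  
                                                  
                                                  
                                                  
           ┏━━━━━━━━━━━━━━━━━━━━━━━┓              
           ┃ MusicSequencer        ┃              
           ┠───────────────────────┨              
          ┏┃      ▼123456789012    ┃              
          ┃┃ HiHat···██···██··█    ┃              
          ┠┃  Kick·█··███·····█    ┃              
          ┃┃ Snare·······██·█·█    ┃              
          ┃┃  Clap·█····████···    ┃              
          ┃┃                       ┃              
          ┃┃                       ┃              
          ┃┃                       ┃              
          ┃┃                       ┃              
          ┃┃                       ┃              
          ┃┃                       ┃              


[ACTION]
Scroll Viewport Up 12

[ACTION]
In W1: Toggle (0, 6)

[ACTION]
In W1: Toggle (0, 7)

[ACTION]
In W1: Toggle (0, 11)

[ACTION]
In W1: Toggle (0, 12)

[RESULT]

                                                  
                                                  
                                                  
                                                  
                                                  
           ┏━━━━━━━━━━━━━━━━━━━━━━━┓              
           ┃ MusicSequencer        ┃              
           ┠───────────────────────┨              
          ┏┃      ▼123456789012    ┃              
          ┃┃ HiHat···██·████·█·    ┃              
          ┠┃  Kick·█··███·····█    ┃              
          ┃┃ Snare·······██·█·█    ┃              
          ┃┃  Clap·█····████···    ┃              
          ┃┃                       ┃              
          ┃┃                       ┃              
          ┃┃                       ┃              
          ┃┃                       ┃              
          ┃┃                       ┃              
          ┃┃                       ┃              


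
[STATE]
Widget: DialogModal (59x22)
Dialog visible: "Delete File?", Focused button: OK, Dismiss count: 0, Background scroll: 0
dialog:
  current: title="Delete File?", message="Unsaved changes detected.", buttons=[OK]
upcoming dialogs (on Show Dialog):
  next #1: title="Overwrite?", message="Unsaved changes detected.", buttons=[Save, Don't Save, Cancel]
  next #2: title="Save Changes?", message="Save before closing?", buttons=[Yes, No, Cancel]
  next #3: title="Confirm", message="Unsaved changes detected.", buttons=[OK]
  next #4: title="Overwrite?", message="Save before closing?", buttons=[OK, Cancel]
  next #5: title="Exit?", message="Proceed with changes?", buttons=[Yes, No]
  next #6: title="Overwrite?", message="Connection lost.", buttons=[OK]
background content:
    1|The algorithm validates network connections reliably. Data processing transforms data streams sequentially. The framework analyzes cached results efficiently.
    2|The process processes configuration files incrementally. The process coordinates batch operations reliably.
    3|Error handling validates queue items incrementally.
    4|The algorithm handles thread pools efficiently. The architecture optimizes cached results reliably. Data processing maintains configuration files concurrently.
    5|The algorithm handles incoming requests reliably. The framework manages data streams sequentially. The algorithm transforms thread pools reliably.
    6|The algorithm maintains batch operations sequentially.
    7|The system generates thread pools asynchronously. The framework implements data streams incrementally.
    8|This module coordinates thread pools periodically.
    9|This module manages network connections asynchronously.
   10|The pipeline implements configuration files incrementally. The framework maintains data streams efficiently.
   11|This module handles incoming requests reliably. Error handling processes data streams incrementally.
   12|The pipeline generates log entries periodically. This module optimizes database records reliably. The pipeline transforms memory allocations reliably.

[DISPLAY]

The algorithm validates network connections reliably. Data 
The process processes configuration files incrementally. Th
Error handling validates queue items incrementally.        
The algorithm handles thread pools efficiently. The archite
The algorithm handles incoming requests reliably. The frame
The algorithm maintains batch operations sequentially.     
The system generates thread pools asynchronously. The frame
This module coordinates thread pools periodically.         
This module man┌───────────────────────────┐chronously.    
The pipeline im│        Delete File?       │incrementally. 
This module han│ Unsaved changes detected. │ly. Error handl
The pipeline ge│            [OK]           │lly. This modul
               └───────────────────────────┘               
                                                           
                                                           
                                                           
                                                           
                                                           
                                                           
                                                           
                                                           
                                                           


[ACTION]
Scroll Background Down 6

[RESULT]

The system generates thread pools asynchronously. The frame
This module coordinates thread pools periodically.         
This module manages network connections asynchronously.    
The pipeline implements configuration files incrementally. 
This module handles incoming requests reliably. Error handl
The pipeline generates log entries periodically. This modul
                                                           
                                                           
               ┌───────────────────────────┐               
               │        Delete File?       │               
               │ Unsaved changes detected. │               
               │            [OK]           │               
               └───────────────────────────┘               
                                                           
                                                           
                                                           
                                                           
                                                           
                                                           
                                                           
                                                           
                                                           


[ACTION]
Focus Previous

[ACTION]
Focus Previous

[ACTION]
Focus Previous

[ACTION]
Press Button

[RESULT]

The system generates thread pools asynchronously. The frame
This module coordinates thread pools periodically.         
This module manages network connections asynchronously.    
The pipeline implements configuration files incrementally. 
This module handles incoming requests reliably. Error handl
The pipeline generates log entries periodically. This modul
                                                           
                                                           
                                                           
                                                           
                                                           
                                                           
                                                           
                                                           
                                                           
                                                           
                                                           
                                                           
                                                           
                                                           
                                                           
                                                           


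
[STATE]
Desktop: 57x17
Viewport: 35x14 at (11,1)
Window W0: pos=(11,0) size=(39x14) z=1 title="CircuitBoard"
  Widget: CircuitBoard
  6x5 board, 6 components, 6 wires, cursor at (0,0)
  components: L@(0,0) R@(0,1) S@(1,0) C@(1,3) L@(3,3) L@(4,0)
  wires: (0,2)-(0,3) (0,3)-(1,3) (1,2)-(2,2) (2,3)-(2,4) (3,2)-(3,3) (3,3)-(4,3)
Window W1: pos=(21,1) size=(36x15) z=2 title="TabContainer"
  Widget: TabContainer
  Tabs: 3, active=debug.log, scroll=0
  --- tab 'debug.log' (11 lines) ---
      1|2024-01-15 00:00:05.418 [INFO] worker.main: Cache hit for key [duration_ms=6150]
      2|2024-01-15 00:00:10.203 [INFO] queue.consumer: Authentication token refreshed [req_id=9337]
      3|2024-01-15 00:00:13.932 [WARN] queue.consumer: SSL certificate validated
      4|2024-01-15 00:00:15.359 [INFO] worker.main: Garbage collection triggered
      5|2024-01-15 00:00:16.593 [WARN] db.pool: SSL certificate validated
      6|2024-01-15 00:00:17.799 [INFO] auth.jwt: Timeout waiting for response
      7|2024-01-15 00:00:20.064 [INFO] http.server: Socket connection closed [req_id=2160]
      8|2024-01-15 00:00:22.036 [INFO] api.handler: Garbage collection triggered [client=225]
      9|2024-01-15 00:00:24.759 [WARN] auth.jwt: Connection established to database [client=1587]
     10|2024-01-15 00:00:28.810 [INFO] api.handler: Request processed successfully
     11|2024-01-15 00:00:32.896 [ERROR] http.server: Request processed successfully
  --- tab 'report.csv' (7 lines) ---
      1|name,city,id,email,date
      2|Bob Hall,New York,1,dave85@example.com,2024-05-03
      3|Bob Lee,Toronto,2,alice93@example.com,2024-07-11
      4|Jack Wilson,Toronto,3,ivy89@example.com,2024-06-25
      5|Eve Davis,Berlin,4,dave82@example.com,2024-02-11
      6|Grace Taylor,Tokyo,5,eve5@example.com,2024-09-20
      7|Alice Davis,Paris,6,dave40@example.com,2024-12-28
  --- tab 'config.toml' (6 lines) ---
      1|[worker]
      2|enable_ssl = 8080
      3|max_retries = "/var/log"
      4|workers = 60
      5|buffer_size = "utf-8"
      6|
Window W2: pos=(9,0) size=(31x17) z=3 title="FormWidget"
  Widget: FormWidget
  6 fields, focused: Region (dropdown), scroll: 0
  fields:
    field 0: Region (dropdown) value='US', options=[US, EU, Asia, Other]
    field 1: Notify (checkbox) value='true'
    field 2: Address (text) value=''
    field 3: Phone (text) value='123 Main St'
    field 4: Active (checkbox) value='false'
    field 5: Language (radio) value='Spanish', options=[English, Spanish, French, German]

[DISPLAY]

FormWidget                  ┃━━━━━━
────────────────────────────┨      
 Region:     [US          ▼]┃──────
 Notify:     [x]            ┃t.csv 
 Address:    [             ]┃──────
 Phone:      [123 Main St  ]┃5.418 
 Active:     [ ]            ┃0.203 
 Language:   ( ) English  (●┃3.932 
                            ┃5.359 
                            ┃6.593 
                            ┃7.799 
                            ┃0.064 
                            ┃2.036 
                            ┃4.759 


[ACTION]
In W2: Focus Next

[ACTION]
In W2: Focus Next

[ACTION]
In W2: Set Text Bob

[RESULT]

FormWidget                  ┃━━━━━━
────────────────────────────┨      
 Region:     [US          ▼]┃──────
 Notify:     [x]            ┃t.csv 
 Address:    [Bob          ]┃──────
 Phone:      [123 Main St  ]┃5.418 
 Active:     [ ]            ┃0.203 
 Language:   ( ) English  (●┃3.932 
                            ┃5.359 
                            ┃6.593 
                            ┃7.799 
                            ┃0.064 
                            ┃2.036 
                            ┃4.759 


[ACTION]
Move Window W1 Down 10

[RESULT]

FormWidget                  ┃      
────────────────────────────┨━━━━━━
 Region:     [US          ▼]┃      
 Notify:     [x]            ┃──────
 Address:    [Bob          ]┃t.csv 
 Phone:      [123 Main St  ]┃──────
 Active:     [ ]            ┃5.418 
 Language:   ( ) English  (●┃0.203 
                            ┃3.932 
                            ┃5.359 
                            ┃6.593 
                            ┃7.799 
                            ┃0.064 
                            ┃2.036 
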